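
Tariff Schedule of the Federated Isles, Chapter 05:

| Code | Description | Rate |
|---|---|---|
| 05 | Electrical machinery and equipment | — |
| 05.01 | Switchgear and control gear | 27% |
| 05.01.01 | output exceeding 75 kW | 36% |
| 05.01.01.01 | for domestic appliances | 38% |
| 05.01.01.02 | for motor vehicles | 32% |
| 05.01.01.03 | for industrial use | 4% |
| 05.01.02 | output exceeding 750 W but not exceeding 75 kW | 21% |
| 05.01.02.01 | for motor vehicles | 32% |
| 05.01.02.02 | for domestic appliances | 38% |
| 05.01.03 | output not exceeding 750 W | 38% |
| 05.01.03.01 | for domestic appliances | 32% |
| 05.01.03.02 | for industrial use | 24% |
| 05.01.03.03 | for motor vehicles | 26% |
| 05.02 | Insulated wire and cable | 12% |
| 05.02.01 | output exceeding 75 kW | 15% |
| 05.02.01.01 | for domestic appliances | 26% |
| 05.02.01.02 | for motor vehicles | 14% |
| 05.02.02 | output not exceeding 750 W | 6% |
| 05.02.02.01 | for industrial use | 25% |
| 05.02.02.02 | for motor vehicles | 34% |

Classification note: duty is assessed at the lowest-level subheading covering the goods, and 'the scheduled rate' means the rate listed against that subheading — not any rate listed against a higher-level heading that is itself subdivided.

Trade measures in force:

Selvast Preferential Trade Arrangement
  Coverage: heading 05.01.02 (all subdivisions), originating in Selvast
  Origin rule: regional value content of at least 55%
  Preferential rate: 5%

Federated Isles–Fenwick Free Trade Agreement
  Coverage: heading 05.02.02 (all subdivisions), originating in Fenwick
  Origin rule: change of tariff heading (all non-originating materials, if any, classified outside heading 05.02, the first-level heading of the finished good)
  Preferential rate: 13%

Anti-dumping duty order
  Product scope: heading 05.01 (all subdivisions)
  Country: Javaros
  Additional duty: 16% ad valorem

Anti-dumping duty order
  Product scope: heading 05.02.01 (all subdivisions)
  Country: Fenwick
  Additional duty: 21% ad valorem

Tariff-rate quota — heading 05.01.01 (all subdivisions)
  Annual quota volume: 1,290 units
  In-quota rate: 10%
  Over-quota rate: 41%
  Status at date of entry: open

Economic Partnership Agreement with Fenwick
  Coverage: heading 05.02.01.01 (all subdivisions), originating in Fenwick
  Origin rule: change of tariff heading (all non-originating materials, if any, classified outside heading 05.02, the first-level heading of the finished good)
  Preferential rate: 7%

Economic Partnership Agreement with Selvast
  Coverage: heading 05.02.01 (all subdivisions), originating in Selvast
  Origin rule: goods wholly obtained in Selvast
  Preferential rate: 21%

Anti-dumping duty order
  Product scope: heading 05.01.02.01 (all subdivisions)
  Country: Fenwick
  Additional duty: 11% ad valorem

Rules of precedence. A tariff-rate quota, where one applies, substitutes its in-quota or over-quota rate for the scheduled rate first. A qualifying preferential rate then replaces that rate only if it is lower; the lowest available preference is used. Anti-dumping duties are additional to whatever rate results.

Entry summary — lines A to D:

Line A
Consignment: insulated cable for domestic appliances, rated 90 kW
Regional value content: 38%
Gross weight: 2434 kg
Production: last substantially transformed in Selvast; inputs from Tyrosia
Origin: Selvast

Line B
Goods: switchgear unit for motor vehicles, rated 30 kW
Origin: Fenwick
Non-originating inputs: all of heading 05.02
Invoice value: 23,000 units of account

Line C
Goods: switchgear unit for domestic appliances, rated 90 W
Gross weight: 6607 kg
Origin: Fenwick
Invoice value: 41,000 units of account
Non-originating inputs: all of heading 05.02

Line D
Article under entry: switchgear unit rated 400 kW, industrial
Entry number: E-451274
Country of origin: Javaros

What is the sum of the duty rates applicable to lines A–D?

127%

Line A: insulated cable → 05.02; rated 90 kW → 05.02.01; for domestic appliances → 05.02.01.01. Scheduled 26%. Selvast agreement on 05.01.02: 05.02.01.01 not covered; Selvast agreement on 05.02.01: not wholly obtained. → 26%.
Line B: switchgear unit → 05.01; rated 30 kW → 05.01.02; for motor vehicles → 05.01.02.01. Scheduled 32%. Fenwick agreement on 05.02.02: 05.01.02.01 not covered; Fenwick agreement on 05.02.01.01: 05.01.02.01 not covered; anti-dumping (Fenwick, 05.01.02.01): +11%; total 32% + 11% = 43%. → 43%.
Line C: switchgear unit → 05.01; rated 90 W → 05.01.03; for domestic appliances → 05.01.03.01. Scheduled 32%. Fenwick agreement on 05.02.02: 05.01.03.01 not covered; Fenwick agreement on 05.02.01.01: 05.01.03.01 not covered. → 32%.
Line D: switchgear unit → 05.01; rated 400 kW → 05.01.01; industrial → 05.01.01.03. Scheduled 4%. quota on 05.01.01 open → in-quota 10%; anti-dumping (Javaros, 05.01): +16%; total 10% + 16% = 26%. → 26%.
Sum: 26% + 43% + 32% + 26% = 127%.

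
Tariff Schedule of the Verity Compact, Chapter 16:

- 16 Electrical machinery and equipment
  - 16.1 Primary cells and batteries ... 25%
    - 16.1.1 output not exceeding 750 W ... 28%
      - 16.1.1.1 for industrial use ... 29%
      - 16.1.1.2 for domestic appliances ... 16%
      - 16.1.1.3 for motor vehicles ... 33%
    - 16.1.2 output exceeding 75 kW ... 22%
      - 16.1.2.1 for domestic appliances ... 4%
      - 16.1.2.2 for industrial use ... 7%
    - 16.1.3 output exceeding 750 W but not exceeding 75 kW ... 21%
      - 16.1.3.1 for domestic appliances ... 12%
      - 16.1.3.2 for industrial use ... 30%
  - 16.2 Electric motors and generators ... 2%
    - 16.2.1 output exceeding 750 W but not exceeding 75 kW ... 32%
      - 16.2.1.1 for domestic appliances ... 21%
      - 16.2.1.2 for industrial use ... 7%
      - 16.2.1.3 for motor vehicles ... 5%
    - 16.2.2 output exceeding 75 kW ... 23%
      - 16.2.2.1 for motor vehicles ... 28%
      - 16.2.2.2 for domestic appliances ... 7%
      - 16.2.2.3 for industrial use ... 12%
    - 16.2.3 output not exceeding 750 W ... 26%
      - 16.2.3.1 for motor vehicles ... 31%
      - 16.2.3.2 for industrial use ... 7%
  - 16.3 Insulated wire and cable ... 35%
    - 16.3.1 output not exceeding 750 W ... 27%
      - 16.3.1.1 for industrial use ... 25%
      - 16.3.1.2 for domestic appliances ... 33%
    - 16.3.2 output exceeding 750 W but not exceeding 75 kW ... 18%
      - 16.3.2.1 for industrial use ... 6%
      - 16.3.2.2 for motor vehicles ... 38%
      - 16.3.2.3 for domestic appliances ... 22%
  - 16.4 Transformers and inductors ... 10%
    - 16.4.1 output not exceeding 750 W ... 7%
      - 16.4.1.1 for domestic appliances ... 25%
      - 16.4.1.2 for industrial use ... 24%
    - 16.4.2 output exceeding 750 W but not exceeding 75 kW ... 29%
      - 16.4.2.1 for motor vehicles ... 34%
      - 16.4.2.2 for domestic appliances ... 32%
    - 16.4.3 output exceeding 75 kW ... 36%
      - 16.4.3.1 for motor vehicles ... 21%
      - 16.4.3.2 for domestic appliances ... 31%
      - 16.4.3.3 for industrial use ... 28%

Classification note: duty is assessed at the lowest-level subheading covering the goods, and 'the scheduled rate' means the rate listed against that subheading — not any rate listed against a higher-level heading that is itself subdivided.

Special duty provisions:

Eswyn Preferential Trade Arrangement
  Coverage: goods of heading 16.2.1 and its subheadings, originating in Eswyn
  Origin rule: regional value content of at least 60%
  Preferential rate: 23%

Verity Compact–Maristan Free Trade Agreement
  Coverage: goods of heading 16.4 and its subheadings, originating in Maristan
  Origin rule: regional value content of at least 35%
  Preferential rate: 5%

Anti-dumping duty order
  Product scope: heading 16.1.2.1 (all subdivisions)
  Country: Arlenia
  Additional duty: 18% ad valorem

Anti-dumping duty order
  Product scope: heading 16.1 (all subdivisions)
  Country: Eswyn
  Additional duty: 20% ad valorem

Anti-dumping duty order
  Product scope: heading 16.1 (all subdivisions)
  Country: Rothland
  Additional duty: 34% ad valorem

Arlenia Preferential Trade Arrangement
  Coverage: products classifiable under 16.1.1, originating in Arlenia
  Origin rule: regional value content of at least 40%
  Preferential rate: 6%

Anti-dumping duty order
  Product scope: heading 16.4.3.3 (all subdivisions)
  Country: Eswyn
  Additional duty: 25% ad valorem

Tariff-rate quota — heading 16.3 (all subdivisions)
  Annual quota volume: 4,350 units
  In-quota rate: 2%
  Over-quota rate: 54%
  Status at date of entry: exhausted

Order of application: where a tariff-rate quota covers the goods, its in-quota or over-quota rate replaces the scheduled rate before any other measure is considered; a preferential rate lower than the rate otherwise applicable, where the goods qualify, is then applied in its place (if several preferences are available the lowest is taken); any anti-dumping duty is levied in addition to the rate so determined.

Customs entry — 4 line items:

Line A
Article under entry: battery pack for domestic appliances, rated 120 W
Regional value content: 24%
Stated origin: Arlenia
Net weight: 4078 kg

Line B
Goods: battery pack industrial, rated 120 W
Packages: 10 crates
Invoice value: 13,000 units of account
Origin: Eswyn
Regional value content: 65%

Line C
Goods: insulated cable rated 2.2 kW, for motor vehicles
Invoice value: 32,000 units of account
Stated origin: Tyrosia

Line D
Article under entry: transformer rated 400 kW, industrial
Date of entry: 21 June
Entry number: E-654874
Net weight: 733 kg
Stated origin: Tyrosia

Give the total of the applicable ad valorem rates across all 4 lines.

147%

Line A: battery pack → 16.1; rated 120 W → 16.1.1; for domestic appliances → 16.1.1.2. Scheduled 16%. Arlenia agreement on 16.1.1: RVC < 40%. → 16%.
Line B: battery pack → 16.1; rated 120 W → 16.1.1; industrial → 16.1.1.1. Scheduled 29%. Eswyn agreement on 16.2.1: 16.1.1.1 not covered; anti-dumping (Eswyn, 16.1): +20%; total 29% + 20% = 49%. → 49%.
Line C: insulated cable → 16.3; rated 2.2 kW → 16.3.2; for motor vehicles → 16.3.2.2. Scheduled 38%. quota on 16.3 exhausted → over-quota 54%. → 54%.
Line D: transformer → 16.4; rated 400 kW → 16.4.3; industrial → 16.4.3.3. Scheduled 28%. No special measure applies. → 28%.
Sum: 16% + 49% + 54% + 28% = 147%.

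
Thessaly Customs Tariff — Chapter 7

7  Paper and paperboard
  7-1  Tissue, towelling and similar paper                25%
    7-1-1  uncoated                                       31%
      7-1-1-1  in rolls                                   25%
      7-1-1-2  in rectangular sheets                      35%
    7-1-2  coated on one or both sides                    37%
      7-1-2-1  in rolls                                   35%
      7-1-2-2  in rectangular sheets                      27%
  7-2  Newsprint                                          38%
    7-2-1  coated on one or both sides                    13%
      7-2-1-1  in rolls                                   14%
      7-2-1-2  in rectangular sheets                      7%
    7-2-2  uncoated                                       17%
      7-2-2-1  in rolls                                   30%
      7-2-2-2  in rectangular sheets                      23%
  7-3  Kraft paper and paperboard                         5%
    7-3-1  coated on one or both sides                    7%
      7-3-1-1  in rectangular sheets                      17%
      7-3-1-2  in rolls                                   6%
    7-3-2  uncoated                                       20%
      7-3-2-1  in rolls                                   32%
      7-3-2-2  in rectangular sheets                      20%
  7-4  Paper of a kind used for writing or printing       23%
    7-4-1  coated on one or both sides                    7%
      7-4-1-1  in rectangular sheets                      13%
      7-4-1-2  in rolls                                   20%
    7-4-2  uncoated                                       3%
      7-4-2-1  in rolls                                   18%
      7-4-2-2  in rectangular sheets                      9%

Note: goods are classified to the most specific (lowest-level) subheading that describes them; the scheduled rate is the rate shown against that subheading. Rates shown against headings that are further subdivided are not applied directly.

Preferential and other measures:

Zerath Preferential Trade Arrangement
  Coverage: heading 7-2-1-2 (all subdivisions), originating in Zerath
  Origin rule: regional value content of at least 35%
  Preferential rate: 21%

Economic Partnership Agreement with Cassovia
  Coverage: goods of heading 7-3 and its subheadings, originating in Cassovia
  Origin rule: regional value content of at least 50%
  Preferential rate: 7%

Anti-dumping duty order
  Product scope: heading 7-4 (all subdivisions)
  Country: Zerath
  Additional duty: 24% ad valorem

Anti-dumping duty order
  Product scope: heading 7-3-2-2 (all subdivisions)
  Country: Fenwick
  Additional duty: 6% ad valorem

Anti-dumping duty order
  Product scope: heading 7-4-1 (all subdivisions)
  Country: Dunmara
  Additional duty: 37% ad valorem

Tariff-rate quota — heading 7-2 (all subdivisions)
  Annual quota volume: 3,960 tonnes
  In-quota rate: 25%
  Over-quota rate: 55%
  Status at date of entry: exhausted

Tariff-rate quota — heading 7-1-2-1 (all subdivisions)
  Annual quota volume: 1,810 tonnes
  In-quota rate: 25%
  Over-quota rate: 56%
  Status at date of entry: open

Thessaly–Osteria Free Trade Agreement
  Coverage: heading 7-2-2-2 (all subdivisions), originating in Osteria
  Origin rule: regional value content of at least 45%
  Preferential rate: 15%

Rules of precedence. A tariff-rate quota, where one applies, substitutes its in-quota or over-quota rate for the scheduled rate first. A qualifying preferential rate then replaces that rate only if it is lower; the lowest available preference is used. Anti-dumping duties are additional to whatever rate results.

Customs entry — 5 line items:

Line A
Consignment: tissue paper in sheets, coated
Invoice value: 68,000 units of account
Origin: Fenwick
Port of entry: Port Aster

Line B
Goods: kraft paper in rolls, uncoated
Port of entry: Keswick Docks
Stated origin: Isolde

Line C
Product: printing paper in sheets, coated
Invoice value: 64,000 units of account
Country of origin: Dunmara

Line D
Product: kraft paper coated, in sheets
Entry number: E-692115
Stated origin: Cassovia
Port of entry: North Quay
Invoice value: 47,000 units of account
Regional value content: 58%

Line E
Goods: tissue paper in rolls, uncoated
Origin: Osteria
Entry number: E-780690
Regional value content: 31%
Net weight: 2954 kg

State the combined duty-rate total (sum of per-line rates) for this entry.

Line A: tissue paper → 7-1; coated → 7-1-2; in sheets → 7-1-2-2. Scheduled 27%. No special measure applies. → 27%.
Line B: kraft paper → 7-3; uncoated → 7-3-2; in rolls → 7-3-2-1. Scheduled 32%. No special measure applies. → 32%.
Line C: printing paper → 7-4; coated → 7-4-1; in sheets → 7-4-1-1. Scheduled 13%. anti-dumping (Dunmara, 7-4-1): +37%; total 13% + 37% = 50%. → 50%.
Line D: kraft paper → 7-3; coated → 7-3-1; in sheets → 7-3-1-1. Scheduled 17%. Cassovia agreement on 7-3: RVC ≥ 50% → 7% available; preferential 7%. → 7%.
Line E: tissue paper → 7-1; uncoated → 7-1-1; in rolls → 7-1-1-1. Scheduled 25%. Osteria agreement on 7-2-2-2: 7-1-1-1 not covered. → 25%.
Sum: 27% + 32% + 50% + 7% + 25% = 141%.

141%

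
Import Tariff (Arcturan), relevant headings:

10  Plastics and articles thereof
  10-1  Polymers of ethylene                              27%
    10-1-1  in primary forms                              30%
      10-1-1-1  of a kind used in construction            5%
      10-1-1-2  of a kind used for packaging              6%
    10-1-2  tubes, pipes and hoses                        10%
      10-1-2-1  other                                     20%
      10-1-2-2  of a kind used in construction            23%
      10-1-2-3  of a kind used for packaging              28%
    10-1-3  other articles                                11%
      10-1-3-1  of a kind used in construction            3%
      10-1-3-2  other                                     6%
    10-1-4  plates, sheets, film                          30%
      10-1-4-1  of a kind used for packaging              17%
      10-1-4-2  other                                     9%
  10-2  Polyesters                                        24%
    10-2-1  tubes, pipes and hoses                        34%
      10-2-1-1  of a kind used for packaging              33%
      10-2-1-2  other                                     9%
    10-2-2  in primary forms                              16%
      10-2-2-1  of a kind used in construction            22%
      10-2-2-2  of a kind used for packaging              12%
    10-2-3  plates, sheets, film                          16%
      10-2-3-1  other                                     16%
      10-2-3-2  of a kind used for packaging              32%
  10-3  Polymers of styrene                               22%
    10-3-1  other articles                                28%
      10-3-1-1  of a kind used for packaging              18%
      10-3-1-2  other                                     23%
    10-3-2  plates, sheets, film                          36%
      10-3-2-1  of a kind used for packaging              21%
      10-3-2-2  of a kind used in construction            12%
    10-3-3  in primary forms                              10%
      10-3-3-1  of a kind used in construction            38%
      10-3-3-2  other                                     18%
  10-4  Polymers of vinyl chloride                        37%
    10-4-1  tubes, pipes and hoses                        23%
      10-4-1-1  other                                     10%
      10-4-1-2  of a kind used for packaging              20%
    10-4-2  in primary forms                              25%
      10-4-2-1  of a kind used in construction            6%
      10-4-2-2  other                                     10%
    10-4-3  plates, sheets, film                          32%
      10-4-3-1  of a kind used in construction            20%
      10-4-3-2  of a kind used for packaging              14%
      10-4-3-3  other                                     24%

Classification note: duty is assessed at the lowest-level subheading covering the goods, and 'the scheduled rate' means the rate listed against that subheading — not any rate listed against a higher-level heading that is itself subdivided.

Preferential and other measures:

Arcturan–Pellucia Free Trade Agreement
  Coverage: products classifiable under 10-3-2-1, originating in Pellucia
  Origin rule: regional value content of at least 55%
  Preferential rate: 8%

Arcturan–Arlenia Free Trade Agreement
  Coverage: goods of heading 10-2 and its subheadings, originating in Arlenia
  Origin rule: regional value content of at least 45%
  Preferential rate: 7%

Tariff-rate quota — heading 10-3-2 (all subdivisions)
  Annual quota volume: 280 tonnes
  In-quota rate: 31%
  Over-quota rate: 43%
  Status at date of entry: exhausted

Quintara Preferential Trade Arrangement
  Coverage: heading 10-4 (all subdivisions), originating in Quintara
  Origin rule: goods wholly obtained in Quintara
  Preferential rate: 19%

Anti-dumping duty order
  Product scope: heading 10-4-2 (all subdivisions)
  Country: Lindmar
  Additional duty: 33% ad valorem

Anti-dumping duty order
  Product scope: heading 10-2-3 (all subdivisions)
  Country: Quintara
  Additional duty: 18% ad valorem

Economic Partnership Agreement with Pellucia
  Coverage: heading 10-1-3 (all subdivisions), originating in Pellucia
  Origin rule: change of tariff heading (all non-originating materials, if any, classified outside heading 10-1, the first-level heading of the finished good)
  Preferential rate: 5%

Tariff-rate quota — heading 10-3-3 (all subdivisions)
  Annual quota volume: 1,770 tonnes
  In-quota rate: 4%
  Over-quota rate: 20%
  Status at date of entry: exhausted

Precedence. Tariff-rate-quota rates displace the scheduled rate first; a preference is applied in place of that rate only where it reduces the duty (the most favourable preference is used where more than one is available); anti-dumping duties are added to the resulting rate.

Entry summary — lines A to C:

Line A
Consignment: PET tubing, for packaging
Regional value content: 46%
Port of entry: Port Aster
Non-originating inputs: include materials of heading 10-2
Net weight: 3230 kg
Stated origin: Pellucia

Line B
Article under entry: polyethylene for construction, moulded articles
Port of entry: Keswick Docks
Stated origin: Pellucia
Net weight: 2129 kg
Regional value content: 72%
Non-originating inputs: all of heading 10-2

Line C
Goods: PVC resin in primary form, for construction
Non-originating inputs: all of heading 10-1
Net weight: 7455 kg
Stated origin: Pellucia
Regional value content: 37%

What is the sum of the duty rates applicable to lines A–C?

42%

Line A: PET → 10-2; tubing → 10-2-1; for packaging → 10-2-1-1. Scheduled 33%. Pellucia agreement on 10-3-2-1: 10-2-1-1 not covered; Pellucia agreement on 10-1-3: 10-2-1-1 not covered. → 33%.
Line B: polyethylene → 10-1; moulded articles → 10-1-3; for construction → 10-1-3-1. Scheduled 3%. Pellucia agreement on 10-3-2-1: 10-1-3-1 not covered; Pellucia agreement on 10-1-3: CTH met → 5% available; preference 5% not lower than 3% → no reduction. → 3%.
Line C: PVC → 10-4; resin in primary form → 10-4-2; for construction → 10-4-2-1. Scheduled 6%. Pellucia agreement on 10-3-2-1: 10-4-2-1 not covered; Pellucia agreement on 10-1-3: 10-4-2-1 not covered. → 6%.
Sum: 33% + 3% + 6% = 42%.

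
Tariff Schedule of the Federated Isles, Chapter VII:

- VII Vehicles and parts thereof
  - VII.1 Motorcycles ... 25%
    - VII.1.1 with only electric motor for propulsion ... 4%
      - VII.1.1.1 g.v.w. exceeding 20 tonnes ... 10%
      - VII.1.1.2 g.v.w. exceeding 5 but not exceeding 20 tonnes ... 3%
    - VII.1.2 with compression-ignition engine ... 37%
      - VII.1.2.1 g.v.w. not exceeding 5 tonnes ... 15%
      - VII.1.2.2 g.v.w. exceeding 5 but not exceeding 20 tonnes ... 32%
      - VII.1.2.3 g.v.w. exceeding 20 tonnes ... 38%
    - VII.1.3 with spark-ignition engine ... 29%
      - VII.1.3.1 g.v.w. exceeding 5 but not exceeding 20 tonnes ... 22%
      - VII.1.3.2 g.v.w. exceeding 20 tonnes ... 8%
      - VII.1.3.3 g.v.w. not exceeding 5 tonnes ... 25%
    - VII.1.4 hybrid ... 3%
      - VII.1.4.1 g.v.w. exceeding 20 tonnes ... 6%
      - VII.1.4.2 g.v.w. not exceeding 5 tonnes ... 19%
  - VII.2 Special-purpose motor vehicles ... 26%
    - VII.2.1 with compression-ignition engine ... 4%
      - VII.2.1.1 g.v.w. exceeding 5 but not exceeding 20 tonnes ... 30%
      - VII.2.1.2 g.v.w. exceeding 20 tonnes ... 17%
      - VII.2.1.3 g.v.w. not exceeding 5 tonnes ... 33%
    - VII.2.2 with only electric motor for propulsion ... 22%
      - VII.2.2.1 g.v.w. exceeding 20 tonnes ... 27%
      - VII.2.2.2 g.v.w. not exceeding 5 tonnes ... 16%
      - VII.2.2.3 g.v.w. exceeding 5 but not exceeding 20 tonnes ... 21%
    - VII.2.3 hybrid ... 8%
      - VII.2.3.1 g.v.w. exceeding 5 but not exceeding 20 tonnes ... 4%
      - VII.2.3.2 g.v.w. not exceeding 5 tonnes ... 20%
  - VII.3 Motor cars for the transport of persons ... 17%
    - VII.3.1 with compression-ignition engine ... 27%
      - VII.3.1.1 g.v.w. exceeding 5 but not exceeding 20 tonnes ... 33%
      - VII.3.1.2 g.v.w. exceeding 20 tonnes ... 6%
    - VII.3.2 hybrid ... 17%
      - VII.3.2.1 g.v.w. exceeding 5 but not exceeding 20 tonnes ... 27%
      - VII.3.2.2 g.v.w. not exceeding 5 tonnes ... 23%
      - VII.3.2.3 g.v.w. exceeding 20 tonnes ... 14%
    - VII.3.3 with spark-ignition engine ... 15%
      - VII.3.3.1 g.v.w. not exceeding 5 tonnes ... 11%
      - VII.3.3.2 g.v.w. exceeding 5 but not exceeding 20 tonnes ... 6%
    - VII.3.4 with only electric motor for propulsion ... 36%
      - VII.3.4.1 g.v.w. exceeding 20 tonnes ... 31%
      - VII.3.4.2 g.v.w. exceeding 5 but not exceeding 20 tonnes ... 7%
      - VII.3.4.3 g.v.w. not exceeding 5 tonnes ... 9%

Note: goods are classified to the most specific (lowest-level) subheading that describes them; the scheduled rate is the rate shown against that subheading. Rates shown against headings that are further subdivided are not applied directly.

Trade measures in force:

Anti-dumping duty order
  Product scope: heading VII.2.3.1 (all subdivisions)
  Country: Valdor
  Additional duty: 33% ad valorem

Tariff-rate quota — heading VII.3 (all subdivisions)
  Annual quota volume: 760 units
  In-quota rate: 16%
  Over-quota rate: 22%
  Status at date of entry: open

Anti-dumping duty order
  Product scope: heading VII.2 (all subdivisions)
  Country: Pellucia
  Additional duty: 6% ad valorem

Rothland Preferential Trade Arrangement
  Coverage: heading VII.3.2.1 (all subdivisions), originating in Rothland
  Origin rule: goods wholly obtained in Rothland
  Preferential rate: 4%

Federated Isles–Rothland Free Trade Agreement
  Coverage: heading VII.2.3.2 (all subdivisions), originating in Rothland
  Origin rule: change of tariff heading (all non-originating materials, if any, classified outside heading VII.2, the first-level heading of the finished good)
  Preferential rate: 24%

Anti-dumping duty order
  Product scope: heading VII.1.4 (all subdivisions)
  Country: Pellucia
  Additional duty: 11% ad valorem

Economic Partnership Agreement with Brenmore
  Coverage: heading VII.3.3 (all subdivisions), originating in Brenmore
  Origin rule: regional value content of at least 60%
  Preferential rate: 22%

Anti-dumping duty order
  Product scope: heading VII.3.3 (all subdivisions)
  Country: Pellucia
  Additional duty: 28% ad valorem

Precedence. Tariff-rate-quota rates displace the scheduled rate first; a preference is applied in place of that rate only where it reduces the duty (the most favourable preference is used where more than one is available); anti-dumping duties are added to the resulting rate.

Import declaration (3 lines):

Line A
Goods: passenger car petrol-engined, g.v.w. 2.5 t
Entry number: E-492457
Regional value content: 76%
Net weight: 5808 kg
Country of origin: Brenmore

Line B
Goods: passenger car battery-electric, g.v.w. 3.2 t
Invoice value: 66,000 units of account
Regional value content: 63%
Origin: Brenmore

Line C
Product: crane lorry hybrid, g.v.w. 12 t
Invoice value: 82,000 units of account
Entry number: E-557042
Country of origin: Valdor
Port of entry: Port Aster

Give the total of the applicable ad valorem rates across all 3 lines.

Line A: passenger car → VII.3; petrol-engined → VII.3.3; g.v.w. 2.5 t → VII.3.3.1. Scheduled 11%. quota on VII.3 open → in-quota 16%; Brenmore agreement on VII.3.3: RVC ≥ 60% → 22% available; preference 22% not lower than 16% → no reduction. → 16%.
Line B: passenger car → VII.3; battery-electric → VII.3.4; g.v.w. 3.2 t → VII.3.4.3. Scheduled 9%. quota on VII.3 open → in-quota 16%; Brenmore agreement on VII.3.3: VII.3.4.3 not covered. → 16%.
Line C: crane lorry → VII.2; hybrid → VII.2.3; g.v.w. 12 t → VII.2.3.1. Scheduled 4%. anti-dumping (Valdor, VII.2.3.1): +33%; total 4% + 33% = 37%. → 37%.
Sum: 16% + 16% + 37% = 69%.

69%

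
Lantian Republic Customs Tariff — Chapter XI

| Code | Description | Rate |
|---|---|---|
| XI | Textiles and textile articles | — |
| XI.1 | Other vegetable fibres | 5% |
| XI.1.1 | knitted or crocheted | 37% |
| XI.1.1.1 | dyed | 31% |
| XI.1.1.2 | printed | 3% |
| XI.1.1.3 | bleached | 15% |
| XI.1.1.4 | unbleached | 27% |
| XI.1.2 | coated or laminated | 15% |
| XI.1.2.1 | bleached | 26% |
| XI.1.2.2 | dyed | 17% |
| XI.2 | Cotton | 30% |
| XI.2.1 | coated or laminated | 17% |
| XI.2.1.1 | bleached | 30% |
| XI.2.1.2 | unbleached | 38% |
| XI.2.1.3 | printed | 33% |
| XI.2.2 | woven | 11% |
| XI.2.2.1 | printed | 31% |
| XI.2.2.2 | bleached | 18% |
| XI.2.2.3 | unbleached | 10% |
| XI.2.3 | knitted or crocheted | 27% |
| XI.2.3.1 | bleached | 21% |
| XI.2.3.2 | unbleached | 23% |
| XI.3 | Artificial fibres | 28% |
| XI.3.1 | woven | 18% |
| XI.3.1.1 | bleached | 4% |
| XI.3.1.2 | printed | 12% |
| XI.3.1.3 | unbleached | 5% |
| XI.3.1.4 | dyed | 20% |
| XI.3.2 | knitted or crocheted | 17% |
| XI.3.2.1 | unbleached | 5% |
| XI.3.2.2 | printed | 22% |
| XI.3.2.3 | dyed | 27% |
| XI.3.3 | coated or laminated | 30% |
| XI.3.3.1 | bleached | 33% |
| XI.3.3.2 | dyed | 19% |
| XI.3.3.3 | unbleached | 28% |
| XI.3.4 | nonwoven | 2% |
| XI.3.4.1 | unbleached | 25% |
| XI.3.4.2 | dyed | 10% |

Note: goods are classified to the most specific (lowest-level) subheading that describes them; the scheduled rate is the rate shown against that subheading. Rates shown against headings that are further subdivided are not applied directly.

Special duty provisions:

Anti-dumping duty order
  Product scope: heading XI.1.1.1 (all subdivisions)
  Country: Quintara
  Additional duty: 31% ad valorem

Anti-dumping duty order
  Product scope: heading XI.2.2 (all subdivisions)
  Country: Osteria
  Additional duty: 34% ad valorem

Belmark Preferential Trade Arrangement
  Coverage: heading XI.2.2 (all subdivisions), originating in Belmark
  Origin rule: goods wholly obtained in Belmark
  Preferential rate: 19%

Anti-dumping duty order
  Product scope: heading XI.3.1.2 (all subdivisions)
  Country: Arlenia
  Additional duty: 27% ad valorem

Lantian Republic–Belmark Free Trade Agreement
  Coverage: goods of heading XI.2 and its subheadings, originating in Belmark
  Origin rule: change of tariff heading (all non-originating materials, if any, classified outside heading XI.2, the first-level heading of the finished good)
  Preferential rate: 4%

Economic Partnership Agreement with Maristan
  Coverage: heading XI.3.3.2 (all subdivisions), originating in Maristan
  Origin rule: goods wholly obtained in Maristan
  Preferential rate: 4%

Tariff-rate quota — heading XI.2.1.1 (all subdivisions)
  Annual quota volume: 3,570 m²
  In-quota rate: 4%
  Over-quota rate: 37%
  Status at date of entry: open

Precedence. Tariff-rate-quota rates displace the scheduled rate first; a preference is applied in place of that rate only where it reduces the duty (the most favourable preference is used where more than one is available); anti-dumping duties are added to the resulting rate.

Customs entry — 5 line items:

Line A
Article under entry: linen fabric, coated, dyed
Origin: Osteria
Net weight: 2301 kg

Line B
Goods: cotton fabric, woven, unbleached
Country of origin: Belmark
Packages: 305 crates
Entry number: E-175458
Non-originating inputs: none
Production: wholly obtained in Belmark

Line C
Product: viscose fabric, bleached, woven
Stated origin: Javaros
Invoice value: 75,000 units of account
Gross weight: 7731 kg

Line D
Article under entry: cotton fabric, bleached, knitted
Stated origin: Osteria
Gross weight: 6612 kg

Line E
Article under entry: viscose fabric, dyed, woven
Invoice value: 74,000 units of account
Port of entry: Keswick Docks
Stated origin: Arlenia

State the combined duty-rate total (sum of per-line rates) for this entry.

Line A: linen → XI.1; coated → XI.1.2; dyed → XI.1.2.2. Scheduled 17%. No special measure applies. → 17%.
Line B: cotton → XI.2; woven → XI.2.2; unbleached → XI.2.2.3. Scheduled 10%. Belmark agreement on XI.2.2: wholly obtained → 19% available; Belmark agreement on XI.2: CTH met → 4% available; preferential 4%. → 4%.
Line C: viscose → XI.3; woven → XI.3.1; bleached → XI.3.1.1. Scheduled 4%. No special measure applies. → 4%.
Line D: cotton → XI.2; knitted → XI.2.3; bleached → XI.2.3.1. Scheduled 21%. No special measure applies. → 21%.
Line E: viscose → XI.3; woven → XI.3.1; dyed → XI.3.1.4. Scheduled 20%. No special measure applies. → 20%.
Sum: 17% + 4% + 4% + 21% + 20% = 66%.

66%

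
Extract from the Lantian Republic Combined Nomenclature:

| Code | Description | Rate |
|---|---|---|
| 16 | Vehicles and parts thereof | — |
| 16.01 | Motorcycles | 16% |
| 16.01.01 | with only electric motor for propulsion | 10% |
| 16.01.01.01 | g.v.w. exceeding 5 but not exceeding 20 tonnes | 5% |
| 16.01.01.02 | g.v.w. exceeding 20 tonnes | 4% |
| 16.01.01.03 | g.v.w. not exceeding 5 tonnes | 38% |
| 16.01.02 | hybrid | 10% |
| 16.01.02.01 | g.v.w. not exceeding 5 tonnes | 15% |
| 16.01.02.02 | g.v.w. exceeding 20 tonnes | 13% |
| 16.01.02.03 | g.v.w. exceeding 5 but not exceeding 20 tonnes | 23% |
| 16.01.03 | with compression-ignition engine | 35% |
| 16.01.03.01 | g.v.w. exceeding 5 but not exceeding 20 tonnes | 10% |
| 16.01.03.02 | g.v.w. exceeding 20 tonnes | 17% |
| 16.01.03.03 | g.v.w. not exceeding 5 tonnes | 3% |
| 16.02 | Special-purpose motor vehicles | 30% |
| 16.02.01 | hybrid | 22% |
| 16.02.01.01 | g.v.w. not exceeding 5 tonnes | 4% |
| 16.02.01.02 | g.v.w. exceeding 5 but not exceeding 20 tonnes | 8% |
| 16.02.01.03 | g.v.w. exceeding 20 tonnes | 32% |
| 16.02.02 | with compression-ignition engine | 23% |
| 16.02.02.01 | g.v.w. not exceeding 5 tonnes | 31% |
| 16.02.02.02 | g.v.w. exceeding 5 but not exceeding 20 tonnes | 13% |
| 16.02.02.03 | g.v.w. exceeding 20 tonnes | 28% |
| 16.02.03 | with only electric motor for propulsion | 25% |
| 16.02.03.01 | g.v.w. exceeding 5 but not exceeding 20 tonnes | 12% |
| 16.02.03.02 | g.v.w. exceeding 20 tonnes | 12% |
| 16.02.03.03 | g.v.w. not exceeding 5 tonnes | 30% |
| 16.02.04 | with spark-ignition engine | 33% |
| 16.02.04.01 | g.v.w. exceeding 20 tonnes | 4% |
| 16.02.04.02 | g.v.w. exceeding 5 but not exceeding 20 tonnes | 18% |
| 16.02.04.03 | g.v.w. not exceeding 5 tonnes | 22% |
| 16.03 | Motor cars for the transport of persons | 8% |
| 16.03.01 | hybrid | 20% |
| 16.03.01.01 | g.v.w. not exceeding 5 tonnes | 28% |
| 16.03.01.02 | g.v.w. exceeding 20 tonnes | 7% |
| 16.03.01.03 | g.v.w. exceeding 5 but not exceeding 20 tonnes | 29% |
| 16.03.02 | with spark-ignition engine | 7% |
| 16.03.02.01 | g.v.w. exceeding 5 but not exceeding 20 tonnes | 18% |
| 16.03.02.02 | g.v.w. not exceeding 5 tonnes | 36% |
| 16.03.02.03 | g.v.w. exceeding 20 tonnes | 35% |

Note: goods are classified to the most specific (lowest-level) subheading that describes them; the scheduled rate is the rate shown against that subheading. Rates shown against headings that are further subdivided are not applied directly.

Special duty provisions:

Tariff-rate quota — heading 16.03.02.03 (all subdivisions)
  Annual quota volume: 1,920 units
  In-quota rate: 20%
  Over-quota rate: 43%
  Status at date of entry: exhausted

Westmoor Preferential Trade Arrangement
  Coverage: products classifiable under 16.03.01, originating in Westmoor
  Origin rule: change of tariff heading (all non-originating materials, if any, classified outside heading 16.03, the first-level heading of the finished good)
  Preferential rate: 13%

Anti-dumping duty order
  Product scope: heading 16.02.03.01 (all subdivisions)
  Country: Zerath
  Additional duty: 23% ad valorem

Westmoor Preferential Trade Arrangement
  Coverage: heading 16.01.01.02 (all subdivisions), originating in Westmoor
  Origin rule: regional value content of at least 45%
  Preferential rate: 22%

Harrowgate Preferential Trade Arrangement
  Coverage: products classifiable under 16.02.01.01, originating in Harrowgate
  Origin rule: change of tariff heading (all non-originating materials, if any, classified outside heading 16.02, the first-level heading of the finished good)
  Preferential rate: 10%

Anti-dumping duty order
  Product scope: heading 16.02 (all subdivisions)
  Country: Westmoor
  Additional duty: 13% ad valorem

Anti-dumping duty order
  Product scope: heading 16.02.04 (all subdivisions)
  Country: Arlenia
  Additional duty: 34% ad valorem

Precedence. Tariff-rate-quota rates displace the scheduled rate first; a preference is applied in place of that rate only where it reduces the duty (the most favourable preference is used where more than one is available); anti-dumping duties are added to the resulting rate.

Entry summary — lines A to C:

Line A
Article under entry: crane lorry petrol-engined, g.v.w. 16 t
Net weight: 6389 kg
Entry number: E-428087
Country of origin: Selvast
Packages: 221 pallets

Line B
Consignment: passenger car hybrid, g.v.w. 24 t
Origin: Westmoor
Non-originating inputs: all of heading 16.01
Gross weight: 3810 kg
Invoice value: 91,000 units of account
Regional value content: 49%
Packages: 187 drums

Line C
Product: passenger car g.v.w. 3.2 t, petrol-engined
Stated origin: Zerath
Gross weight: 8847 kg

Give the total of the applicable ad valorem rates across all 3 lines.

Line A: crane lorry → 16.02; petrol-engined → 16.02.04; g.v.w. 16 t → 16.02.04.02. Scheduled 18%. No special measure applies. → 18%.
Line B: passenger car → 16.03; hybrid → 16.03.01; g.v.w. 24 t → 16.03.01.02. Scheduled 7%. Westmoor agreement on 16.03.01: CTH met → 13% available; Westmoor agreement on 16.01.01.02: 16.03.01.02 not covered; preference 13% not lower than 7% → no reduction. → 7%.
Line C: passenger car → 16.03; petrol-engined → 16.03.02; g.v.w. 3.2 t → 16.03.02.02. Scheduled 36%. No special measure applies. → 36%.
Sum: 18% + 7% + 36% = 61%.

61%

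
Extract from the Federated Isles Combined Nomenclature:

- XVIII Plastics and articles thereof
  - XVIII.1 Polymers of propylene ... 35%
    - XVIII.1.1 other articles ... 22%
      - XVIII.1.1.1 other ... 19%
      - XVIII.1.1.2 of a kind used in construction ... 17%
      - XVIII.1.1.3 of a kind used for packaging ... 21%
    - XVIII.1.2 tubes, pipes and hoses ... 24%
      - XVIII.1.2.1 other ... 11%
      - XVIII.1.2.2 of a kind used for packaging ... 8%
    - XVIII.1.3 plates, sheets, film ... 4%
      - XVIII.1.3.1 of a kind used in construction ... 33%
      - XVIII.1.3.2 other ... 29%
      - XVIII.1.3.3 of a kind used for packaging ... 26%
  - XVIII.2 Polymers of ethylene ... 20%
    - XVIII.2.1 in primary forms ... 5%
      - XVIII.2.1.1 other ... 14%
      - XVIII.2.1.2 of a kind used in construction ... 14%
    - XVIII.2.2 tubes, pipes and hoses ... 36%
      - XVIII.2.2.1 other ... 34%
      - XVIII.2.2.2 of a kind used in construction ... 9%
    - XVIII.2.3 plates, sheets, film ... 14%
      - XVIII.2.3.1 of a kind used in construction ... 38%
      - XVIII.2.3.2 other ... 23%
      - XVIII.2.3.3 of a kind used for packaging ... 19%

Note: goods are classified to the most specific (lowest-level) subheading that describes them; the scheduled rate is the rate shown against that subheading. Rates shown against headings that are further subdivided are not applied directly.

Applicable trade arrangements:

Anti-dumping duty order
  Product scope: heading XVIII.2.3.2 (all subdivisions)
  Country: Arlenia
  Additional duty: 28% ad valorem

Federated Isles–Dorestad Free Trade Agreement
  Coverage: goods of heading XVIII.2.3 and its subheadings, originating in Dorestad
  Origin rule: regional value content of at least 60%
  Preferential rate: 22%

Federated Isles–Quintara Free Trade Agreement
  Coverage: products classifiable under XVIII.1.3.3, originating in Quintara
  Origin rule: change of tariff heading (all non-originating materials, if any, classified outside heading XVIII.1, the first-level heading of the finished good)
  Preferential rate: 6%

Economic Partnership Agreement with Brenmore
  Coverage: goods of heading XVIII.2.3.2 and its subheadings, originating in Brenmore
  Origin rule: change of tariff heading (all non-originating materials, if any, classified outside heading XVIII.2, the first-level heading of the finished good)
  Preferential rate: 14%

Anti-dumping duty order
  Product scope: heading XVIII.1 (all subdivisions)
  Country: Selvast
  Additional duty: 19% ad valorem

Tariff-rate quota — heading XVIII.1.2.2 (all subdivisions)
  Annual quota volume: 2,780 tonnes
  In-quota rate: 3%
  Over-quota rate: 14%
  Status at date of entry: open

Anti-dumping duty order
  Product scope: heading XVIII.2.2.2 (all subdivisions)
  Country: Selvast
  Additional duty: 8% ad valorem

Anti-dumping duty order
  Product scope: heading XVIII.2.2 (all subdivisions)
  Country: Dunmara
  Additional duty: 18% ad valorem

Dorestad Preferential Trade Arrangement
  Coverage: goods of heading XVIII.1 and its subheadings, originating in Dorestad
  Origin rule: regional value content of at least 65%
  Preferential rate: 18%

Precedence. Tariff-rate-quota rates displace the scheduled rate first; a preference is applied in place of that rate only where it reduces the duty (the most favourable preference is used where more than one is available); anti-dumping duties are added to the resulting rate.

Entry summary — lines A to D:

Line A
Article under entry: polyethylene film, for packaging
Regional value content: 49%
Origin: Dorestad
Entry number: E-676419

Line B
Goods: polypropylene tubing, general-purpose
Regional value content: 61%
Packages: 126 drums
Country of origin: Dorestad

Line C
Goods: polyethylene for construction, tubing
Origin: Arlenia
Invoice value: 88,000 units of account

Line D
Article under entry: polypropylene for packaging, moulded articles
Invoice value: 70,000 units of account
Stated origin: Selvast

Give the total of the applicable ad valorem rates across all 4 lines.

Line A: polyethylene → XVIII.2; film → XVIII.2.3; for packaging → XVIII.2.3.3. Scheduled 19%. Dorestad agreement on XVIII.2.3: RVC < 60%; Dorestad agreement on XVIII.1: XVIII.2.3.3 not covered. → 19%.
Line B: polypropylene → XVIII.1; tubing → XVIII.1.2; general-purpose → XVIII.1.2.1. Scheduled 11%. Dorestad agreement on XVIII.2.3: XVIII.1.2.1 not covered; Dorestad agreement on XVIII.1: RVC < 65%. → 11%.
Line C: polyethylene → XVIII.2; tubing → XVIII.2.2; for construction → XVIII.2.2.2. Scheduled 9%. No special measure applies. → 9%.
Line D: polypropylene → XVIII.1; moulded articles → XVIII.1.1; for packaging → XVIII.1.1.3. Scheduled 21%. anti-dumping (Selvast, XVIII.1): +19%; total 21% + 19% = 40%. → 40%.
Sum: 19% + 11% + 9% + 40% = 79%.

79%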